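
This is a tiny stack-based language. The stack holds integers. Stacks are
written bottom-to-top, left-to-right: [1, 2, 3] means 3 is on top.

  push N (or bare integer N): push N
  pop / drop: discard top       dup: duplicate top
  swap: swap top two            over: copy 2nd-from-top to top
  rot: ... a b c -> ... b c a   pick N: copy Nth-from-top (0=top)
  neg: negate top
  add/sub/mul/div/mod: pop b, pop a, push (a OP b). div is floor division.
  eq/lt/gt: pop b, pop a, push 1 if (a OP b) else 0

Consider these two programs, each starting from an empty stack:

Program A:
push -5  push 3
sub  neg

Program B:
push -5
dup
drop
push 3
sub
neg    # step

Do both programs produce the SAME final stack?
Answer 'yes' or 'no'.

Program A trace:
  After 'push -5': [-5]
  After 'push 3': [-5, 3]
  After 'sub': [-8]
  After 'neg': [8]
Program A final stack: [8]

Program B trace:
  After 'push -5': [-5]
  After 'dup': [-5, -5]
  After 'drop': [-5]
  After 'push 3': [-5, 3]
  After 'sub': [-8]
  After 'neg': [8]
Program B final stack: [8]
Same: yes

Answer: yes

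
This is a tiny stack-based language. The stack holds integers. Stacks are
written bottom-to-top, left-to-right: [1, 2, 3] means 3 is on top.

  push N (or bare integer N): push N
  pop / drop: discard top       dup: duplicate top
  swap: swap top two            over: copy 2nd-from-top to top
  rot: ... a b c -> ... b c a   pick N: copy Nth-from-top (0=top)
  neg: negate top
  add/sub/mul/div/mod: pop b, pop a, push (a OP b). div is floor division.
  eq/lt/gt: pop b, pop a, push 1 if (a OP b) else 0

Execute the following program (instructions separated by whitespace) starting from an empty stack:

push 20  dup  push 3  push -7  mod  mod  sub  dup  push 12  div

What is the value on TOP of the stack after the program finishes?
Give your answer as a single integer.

Answer: 1

Derivation:
After 'push 20': [20]
After 'dup': [20, 20]
After 'push 3': [20, 20, 3]
After 'push -7': [20, 20, 3, -7]
After 'mod': [20, 20, -4]
After 'mod': [20, 0]
After 'sub': [20]
After 'dup': [20, 20]
After 'push 12': [20, 20, 12]
After 'div': [20, 1]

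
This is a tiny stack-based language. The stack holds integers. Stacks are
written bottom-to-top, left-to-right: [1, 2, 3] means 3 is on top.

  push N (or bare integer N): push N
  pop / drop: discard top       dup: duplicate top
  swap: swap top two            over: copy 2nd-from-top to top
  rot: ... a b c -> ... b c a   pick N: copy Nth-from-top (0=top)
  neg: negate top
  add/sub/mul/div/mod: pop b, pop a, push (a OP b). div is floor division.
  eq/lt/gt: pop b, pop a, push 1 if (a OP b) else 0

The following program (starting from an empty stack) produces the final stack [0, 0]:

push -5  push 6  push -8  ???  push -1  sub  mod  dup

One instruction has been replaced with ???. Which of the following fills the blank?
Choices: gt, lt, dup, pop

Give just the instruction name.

Stack before ???: [-5, 6, -8]
Stack after ???:  [-5, 0]
Checking each choice:
  gt: produces [1, 1]
  lt: MATCH
  dup: produces [-5, 6, -1, -1]
  pop: produces [2, 2]


Answer: lt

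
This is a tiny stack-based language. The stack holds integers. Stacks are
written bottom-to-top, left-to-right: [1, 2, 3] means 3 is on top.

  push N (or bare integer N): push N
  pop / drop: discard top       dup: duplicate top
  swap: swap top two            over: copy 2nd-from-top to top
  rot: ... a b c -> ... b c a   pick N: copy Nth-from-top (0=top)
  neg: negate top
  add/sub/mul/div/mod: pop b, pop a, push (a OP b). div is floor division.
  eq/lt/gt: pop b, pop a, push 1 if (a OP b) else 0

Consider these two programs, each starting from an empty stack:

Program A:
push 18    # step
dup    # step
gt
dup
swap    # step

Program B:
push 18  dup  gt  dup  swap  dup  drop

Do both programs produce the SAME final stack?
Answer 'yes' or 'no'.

Program A trace:
  After 'push 18': [18]
  After 'dup': [18, 18]
  After 'gt': [0]
  After 'dup': [0, 0]
  After 'swap': [0, 0]
Program A final stack: [0, 0]

Program B trace:
  After 'push 18': [18]
  After 'dup': [18, 18]
  After 'gt': [0]
  After 'dup': [0, 0]
  After 'swap': [0, 0]
  After 'dup': [0, 0, 0]
  After 'drop': [0, 0]
Program B final stack: [0, 0]
Same: yes

Answer: yes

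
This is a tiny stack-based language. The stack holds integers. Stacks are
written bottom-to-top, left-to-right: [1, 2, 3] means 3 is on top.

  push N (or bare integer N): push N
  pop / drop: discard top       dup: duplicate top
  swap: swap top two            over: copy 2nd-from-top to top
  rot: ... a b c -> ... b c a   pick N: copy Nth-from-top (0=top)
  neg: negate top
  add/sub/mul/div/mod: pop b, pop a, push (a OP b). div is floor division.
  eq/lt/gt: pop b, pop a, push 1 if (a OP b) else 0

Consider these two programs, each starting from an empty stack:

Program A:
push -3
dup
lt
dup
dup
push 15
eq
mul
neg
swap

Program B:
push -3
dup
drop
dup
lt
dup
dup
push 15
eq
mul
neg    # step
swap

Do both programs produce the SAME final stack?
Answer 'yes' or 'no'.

Answer: yes

Derivation:
Program A trace:
  After 'push -3': [-3]
  After 'dup': [-3, -3]
  After 'lt': [0]
  After 'dup': [0, 0]
  After 'dup': [0, 0, 0]
  After 'push 15': [0, 0, 0, 15]
  After 'eq': [0, 0, 0]
  After 'mul': [0, 0]
  After 'neg': [0, 0]
  After 'swap': [0, 0]
Program A final stack: [0, 0]

Program B trace:
  After 'push -3': [-3]
  After 'dup': [-3, -3]
  After 'drop': [-3]
  After 'dup': [-3, -3]
  After 'lt': [0]
  After 'dup': [0, 0]
  After 'dup': [0, 0, 0]
  After 'push 15': [0, 0, 0, 15]
  After 'eq': [0, 0, 0]
  After 'mul': [0, 0]
  After 'neg': [0, 0]
  After 'swap': [0, 0]
Program B final stack: [0, 0]
Same: yes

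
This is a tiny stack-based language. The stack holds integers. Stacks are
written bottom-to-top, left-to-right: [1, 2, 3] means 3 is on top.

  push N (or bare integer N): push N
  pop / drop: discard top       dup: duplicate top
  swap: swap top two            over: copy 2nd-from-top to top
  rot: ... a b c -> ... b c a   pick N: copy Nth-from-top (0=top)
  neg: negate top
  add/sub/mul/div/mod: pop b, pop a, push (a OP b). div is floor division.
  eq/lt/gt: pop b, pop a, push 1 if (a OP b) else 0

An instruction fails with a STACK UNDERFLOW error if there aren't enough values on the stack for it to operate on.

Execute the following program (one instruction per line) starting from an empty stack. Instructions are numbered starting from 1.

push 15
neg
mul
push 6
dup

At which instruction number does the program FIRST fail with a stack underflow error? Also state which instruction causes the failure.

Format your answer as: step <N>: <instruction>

Step 1 ('push 15'): stack = [15], depth = 1
Step 2 ('neg'): stack = [-15], depth = 1
Step 3 ('mul'): needs 2 value(s) but depth is 1 — STACK UNDERFLOW

Answer: step 3: mul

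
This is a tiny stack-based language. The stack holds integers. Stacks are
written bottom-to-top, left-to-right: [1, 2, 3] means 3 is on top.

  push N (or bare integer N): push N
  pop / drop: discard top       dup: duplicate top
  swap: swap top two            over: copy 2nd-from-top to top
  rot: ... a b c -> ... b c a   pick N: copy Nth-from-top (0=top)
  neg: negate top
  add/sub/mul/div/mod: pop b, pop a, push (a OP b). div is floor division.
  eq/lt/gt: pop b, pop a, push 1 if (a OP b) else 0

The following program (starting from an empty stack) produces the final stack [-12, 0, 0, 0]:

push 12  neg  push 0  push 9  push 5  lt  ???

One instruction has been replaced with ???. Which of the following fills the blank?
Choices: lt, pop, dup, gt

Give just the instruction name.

Stack before ???: [-12, 0, 0]
Stack after ???:  [-12, 0, 0, 0]
Checking each choice:
  lt: produces [-12, 0]
  pop: produces [-12, 0]
  dup: MATCH
  gt: produces [-12, 0]


Answer: dup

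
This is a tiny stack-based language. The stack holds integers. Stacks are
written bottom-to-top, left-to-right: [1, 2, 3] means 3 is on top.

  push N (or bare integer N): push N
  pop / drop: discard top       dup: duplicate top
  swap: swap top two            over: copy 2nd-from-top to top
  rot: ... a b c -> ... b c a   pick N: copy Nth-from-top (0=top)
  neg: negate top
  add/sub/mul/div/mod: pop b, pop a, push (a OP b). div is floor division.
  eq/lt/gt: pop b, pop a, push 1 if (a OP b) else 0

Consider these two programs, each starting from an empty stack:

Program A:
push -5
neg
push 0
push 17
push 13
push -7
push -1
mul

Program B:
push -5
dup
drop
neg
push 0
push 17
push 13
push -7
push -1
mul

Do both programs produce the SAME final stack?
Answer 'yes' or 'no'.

Program A trace:
  After 'push -5': [-5]
  After 'neg': [5]
  After 'push 0': [5, 0]
  After 'push 17': [5, 0, 17]
  After 'push 13': [5, 0, 17, 13]
  After 'push -7': [5, 0, 17, 13, -7]
  After 'push -1': [5, 0, 17, 13, -7, -1]
  After 'mul': [5, 0, 17, 13, 7]
Program A final stack: [5, 0, 17, 13, 7]

Program B trace:
  After 'push -5': [-5]
  After 'dup': [-5, -5]
  After 'drop': [-5]
  After 'neg': [5]
  After 'push 0': [5, 0]
  After 'push 17': [5, 0, 17]
  After 'push 13': [5, 0, 17, 13]
  After 'push -7': [5, 0, 17, 13, -7]
  After 'push -1': [5, 0, 17, 13, -7, -1]
  After 'mul': [5, 0, 17, 13, 7]
Program B final stack: [5, 0, 17, 13, 7]
Same: yes

Answer: yes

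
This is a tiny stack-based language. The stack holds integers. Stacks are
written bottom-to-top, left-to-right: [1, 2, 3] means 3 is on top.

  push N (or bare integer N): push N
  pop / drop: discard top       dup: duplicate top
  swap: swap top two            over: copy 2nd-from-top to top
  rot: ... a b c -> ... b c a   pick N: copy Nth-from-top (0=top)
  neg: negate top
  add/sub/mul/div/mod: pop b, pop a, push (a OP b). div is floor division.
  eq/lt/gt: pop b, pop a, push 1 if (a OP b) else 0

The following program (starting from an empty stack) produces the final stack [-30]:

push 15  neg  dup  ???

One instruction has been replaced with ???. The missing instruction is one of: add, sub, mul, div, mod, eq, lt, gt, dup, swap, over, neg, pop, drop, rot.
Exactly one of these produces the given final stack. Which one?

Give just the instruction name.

Stack before ???: [-15, -15]
Stack after ???:  [-30]
The instruction that transforms [-15, -15] -> [-30] is: add

Answer: add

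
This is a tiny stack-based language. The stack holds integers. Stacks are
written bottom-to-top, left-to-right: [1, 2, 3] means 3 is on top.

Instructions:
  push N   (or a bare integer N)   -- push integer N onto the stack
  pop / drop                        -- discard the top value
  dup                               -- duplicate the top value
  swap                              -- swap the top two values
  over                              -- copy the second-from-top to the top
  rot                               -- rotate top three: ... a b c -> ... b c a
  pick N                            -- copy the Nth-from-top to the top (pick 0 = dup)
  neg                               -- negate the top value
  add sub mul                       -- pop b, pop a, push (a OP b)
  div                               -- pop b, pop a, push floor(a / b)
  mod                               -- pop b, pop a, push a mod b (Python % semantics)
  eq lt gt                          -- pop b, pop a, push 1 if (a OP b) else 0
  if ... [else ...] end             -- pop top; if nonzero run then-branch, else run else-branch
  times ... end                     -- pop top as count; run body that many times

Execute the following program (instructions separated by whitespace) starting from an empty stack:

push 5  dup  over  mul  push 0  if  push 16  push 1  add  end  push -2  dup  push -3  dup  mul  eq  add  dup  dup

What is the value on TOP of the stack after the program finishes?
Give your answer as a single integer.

Answer: -2

Derivation:
After 'push 5': [5]
After 'dup': [5, 5]
After 'over': [5, 5, 5]
After 'mul': [5, 25]
After 'push 0': [5, 25, 0]
After 'if': [5, 25]
After 'push -2': [5, 25, -2]
After 'dup': [5, 25, -2, -2]
After 'push -3': [5, 25, -2, -2, -3]
After 'dup': [5, 25, -2, -2, -3, -3]
After 'mul': [5, 25, -2, -2, 9]
After 'eq': [5, 25, -2, 0]
After 'add': [5, 25, -2]
After 'dup': [5, 25, -2, -2]
After 'dup': [5, 25, -2, -2, -2]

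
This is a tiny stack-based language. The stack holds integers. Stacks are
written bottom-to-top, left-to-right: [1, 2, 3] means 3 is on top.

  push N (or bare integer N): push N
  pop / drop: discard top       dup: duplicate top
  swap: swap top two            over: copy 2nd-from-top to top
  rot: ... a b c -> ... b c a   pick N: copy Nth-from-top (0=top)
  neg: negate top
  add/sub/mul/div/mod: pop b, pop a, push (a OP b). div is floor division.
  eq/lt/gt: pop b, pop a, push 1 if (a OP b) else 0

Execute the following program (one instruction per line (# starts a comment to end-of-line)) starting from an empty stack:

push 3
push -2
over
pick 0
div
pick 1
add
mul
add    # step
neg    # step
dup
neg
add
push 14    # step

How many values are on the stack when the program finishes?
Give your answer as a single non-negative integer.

Answer: 2

Derivation:
After 'push 3': stack = [3] (depth 1)
After 'push -2': stack = [3, -2] (depth 2)
After 'over': stack = [3, -2, 3] (depth 3)
After 'pick 0': stack = [3, -2, 3, 3] (depth 4)
After 'div': stack = [3, -2, 1] (depth 3)
After 'pick 1': stack = [3, -2, 1, -2] (depth 4)
After 'add': stack = [3, -2, -1] (depth 3)
After 'mul': stack = [3, 2] (depth 2)
After 'add': stack = [5] (depth 1)
After 'neg': stack = [-5] (depth 1)
After 'dup': stack = [-5, -5] (depth 2)
After 'neg': stack = [-5, 5] (depth 2)
After 'add': stack = [0] (depth 1)
After 'push 14': stack = [0, 14] (depth 2)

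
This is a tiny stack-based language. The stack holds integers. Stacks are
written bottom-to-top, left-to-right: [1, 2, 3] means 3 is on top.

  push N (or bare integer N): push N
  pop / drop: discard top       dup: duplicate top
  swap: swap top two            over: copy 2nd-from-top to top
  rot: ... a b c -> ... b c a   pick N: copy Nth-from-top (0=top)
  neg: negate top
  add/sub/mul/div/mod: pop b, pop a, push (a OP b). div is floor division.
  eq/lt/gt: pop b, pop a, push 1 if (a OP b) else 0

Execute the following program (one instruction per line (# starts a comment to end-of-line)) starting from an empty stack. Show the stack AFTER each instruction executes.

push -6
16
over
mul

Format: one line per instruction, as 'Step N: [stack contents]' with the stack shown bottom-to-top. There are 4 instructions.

Step 1: [-6]
Step 2: [-6, 16]
Step 3: [-6, 16, -6]
Step 4: [-6, -96]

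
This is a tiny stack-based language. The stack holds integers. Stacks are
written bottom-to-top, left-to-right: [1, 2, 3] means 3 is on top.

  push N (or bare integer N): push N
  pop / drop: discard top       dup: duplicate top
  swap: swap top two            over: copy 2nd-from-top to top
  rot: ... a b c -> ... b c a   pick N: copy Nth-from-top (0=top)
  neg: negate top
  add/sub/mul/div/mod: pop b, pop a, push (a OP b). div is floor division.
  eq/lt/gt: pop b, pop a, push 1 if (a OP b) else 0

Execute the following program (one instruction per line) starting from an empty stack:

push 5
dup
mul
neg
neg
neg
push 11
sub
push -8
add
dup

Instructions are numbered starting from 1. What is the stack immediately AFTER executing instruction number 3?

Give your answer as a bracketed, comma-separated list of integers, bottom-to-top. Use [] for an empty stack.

Answer: [25]

Derivation:
Step 1 ('push 5'): [5]
Step 2 ('dup'): [5, 5]
Step 3 ('mul'): [25]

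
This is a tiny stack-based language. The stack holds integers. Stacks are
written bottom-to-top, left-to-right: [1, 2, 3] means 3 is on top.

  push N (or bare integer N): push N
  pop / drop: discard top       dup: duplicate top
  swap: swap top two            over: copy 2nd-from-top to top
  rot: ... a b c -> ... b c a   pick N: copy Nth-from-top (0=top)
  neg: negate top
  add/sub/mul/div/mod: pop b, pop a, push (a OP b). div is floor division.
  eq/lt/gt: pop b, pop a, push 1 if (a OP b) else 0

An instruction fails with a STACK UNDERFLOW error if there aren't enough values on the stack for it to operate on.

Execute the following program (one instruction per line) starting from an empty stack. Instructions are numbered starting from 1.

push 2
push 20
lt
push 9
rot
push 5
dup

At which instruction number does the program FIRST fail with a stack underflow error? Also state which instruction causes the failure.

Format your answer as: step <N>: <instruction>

Answer: step 5: rot

Derivation:
Step 1 ('push 2'): stack = [2], depth = 1
Step 2 ('push 20'): stack = [2, 20], depth = 2
Step 3 ('lt'): stack = [1], depth = 1
Step 4 ('push 9'): stack = [1, 9], depth = 2
Step 5 ('rot'): needs 3 value(s) but depth is 2 — STACK UNDERFLOW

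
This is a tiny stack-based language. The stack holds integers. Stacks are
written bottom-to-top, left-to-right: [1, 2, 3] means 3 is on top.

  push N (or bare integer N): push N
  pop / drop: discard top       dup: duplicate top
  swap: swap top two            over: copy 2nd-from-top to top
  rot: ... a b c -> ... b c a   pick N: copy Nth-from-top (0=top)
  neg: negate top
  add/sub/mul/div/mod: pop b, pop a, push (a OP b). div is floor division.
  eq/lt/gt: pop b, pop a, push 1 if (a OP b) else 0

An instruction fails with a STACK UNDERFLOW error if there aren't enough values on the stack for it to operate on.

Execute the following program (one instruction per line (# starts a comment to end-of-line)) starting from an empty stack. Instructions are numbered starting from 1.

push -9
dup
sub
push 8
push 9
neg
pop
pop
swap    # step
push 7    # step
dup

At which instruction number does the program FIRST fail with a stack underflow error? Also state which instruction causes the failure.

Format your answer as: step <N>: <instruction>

Answer: step 9: swap

Derivation:
Step 1 ('push -9'): stack = [-9], depth = 1
Step 2 ('dup'): stack = [-9, -9], depth = 2
Step 3 ('sub'): stack = [0], depth = 1
Step 4 ('push 8'): stack = [0, 8], depth = 2
Step 5 ('push 9'): stack = [0, 8, 9], depth = 3
Step 6 ('neg'): stack = [0, 8, -9], depth = 3
Step 7 ('pop'): stack = [0, 8], depth = 2
Step 8 ('pop'): stack = [0], depth = 1
Step 9 ('swap'): needs 2 value(s) but depth is 1 — STACK UNDERFLOW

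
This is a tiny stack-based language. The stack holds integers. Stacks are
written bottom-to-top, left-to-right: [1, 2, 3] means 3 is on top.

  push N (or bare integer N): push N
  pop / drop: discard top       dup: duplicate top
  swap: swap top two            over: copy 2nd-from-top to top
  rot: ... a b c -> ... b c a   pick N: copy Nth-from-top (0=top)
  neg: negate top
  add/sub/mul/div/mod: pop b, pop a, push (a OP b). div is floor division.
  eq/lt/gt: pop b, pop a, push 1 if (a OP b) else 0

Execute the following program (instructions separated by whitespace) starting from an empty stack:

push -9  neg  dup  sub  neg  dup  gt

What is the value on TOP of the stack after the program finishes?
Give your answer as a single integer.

Answer: 0

Derivation:
After 'push -9': [-9]
After 'neg': [9]
After 'dup': [9, 9]
After 'sub': [0]
After 'neg': [0]
After 'dup': [0, 0]
After 'gt': [0]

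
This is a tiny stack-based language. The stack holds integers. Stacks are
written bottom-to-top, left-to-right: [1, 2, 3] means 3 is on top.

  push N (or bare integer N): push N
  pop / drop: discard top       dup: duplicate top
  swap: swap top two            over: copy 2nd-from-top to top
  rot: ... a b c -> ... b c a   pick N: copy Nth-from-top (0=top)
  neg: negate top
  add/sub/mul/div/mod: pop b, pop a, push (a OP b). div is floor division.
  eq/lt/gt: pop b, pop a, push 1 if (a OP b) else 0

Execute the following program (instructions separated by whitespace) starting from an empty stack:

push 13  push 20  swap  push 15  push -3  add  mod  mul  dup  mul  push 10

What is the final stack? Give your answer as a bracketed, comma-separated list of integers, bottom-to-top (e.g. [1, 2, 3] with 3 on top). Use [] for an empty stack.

Answer: [400, 10]

Derivation:
After 'push 13': [13]
After 'push 20': [13, 20]
After 'swap': [20, 13]
After 'push 15': [20, 13, 15]
After 'push -3': [20, 13, 15, -3]
After 'add': [20, 13, 12]
After 'mod': [20, 1]
After 'mul': [20]
After 'dup': [20, 20]
After 'mul': [400]
After 'push 10': [400, 10]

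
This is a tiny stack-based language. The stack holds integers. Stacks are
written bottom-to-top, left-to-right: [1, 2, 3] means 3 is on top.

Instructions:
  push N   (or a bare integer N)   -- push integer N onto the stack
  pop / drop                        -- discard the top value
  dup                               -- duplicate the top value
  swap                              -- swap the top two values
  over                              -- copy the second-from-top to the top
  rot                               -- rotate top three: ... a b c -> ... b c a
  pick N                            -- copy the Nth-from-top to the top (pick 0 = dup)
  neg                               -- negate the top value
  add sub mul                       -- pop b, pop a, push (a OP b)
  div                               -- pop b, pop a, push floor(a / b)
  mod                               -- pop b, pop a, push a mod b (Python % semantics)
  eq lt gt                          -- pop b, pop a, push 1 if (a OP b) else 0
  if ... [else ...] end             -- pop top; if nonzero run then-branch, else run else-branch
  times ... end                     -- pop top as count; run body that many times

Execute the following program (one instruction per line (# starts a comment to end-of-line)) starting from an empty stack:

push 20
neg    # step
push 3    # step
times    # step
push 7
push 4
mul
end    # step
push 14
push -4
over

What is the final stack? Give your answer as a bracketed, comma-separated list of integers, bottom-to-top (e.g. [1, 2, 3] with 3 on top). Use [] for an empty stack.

Answer: [-20, 28, 28, 28, 14, -4, 14]

Derivation:
After 'push 20': [20]
After 'neg': [-20]
After 'push 3': [-20, 3]
After 'times': [-20]
After 'push 7': [-20, 7]
After 'push 4': [-20, 7, 4]
After 'mul': [-20, 28]
After 'push 7': [-20, 28, 7]
After 'push 4': [-20, 28, 7, 4]
After 'mul': [-20, 28, 28]
After 'push 7': [-20, 28, 28, 7]
After 'push 4': [-20, 28, 28, 7, 4]
After 'mul': [-20, 28, 28, 28]
After 'push 14': [-20, 28, 28, 28, 14]
After 'push -4': [-20, 28, 28, 28, 14, -4]
After 'over': [-20, 28, 28, 28, 14, -4, 14]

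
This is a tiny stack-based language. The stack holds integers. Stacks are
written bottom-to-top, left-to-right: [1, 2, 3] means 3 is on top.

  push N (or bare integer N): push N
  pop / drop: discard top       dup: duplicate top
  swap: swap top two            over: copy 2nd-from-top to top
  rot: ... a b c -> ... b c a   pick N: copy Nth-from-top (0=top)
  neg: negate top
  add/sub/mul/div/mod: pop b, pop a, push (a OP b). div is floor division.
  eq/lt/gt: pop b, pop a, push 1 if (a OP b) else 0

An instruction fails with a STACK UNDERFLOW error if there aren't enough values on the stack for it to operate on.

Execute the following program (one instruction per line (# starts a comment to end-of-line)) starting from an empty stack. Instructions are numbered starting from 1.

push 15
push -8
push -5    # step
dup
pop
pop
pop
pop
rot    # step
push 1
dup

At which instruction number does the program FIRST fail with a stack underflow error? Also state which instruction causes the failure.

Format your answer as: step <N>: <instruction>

Answer: step 9: rot

Derivation:
Step 1 ('push 15'): stack = [15], depth = 1
Step 2 ('push -8'): stack = [15, -8], depth = 2
Step 3 ('push -5'): stack = [15, -8, -5], depth = 3
Step 4 ('dup'): stack = [15, -8, -5, -5], depth = 4
Step 5 ('pop'): stack = [15, -8, -5], depth = 3
Step 6 ('pop'): stack = [15, -8], depth = 2
Step 7 ('pop'): stack = [15], depth = 1
Step 8 ('pop'): stack = [], depth = 0
Step 9 ('rot'): needs 3 value(s) but depth is 0 — STACK UNDERFLOW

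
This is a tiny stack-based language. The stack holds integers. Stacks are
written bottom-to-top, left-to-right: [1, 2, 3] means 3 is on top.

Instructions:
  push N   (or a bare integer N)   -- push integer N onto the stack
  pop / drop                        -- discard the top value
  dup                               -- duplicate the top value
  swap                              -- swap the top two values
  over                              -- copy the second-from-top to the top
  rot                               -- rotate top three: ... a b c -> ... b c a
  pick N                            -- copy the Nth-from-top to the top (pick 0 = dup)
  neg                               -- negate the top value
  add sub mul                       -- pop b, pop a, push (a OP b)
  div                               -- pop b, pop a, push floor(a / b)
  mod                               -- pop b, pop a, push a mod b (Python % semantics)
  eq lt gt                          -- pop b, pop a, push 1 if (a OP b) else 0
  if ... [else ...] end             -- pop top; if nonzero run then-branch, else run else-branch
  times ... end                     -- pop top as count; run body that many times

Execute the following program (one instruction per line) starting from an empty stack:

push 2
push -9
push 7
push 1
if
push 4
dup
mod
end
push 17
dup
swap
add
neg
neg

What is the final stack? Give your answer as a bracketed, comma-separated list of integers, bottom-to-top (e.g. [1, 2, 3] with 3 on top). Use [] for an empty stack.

After 'push 2': [2]
After 'push -9': [2, -9]
After 'push 7': [2, -9, 7]
After 'push 1': [2, -9, 7, 1]
After 'if': [2, -9, 7]
After 'push 4': [2, -9, 7, 4]
After 'dup': [2, -9, 7, 4, 4]
After 'mod': [2, -9, 7, 0]
After 'push 17': [2, -9, 7, 0, 17]
After 'dup': [2, -9, 7, 0, 17, 17]
After 'swap': [2, -9, 7, 0, 17, 17]
After 'add': [2, -9, 7, 0, 34]
After 'neg': [2, -9, 7, 0, -34]
After 'neg': [2, -9, 7, 0, 34]

Answer: [2, -9, 7, 0, 34]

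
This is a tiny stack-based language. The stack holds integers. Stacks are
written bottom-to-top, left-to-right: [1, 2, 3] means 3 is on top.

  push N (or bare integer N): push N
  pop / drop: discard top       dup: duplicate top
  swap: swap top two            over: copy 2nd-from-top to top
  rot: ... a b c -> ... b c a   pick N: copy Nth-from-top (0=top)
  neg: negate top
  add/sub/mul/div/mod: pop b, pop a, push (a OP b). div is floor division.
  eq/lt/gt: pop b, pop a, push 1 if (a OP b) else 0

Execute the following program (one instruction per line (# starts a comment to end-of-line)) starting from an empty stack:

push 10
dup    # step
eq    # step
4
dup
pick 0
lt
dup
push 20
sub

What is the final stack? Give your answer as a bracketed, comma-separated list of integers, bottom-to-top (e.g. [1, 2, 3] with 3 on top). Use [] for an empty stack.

After 'push 10': [10]
After 'dup': [10, 10]
After 'eq': [1]
After 'push 4': [1, 4]
After 'dup': [1, 4, 4]
After 'pick 0': [1, 4, 4, 4]
After 'lt': [1, 4, 0]
After 'dup': [1, 4, 0, 0]
After 'push 20': [1, 4, 0, 0, 20]
After 'sub': [1, 4, 0, -20]

Answer: [1, 4, 0, -20]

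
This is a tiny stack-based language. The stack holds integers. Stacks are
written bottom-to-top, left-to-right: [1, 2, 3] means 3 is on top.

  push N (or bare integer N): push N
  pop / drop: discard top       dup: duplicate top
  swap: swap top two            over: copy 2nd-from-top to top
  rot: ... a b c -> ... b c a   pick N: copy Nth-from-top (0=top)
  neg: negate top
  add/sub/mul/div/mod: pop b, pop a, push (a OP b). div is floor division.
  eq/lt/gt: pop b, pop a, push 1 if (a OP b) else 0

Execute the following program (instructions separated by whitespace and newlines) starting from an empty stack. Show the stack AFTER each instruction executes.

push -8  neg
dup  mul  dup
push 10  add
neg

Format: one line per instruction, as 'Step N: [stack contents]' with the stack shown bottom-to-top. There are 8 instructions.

Step 1: [-8]
Step 2: [8]
Step 3: [8, 8]
Step 4: [64]
Step 5: [64, 64]
Step 6: [64, 64, 10]
Step 7: [64, 74]
Step 8: [64, -74]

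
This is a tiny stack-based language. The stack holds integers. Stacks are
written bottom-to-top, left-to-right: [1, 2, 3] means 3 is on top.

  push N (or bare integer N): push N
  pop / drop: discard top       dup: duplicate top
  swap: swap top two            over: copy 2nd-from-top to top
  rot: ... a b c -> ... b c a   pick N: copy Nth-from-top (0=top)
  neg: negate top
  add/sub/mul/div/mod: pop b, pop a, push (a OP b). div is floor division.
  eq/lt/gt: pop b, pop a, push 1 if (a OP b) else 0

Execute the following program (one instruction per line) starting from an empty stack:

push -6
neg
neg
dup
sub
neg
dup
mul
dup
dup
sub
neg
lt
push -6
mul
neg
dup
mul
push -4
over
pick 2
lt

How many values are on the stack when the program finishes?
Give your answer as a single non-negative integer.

Answer: 3

Derivation:
After 'push -6': stack = [-6] (depth 1)
After 'neg': stack = [6] (depth 1)
After 'neg': stack = [-6] (depth 1)
After 'dup': stack = [-6, -6] (depth 2)
After 'sub': stack = [0] (depth 1)
After 'neg': stack = [0] (depth 1)
After 'dup': stack = [0, 0] (depth 2)
After 'mul': stack = [0] (depth 1)
After 'dup': stack = [0, 0] (depth 2)
After 'dup': stack = [0, 0, 0] (depth 3)
  ...
After 'lt': stack = [0] (depth 1)
After 'push -6': stack = [0, -6] (depth 2)
After 'mul': stack = [0] (depth 1)
After 'neg': stack = [0] (depth 1)
After 'dup': stack = [0, 0] (depth 2)
After 'mul': stack = [0] (depth 1)
After 'push -4': stack = [0, -4] (depth 2)
After 'over': stack = [0, -4, 0] (depth 3)
After 'pick 2': stack = [0, -4, 0, 0] (depth 4)
After 'lt': stack = [0, -4, 0] (depth 3)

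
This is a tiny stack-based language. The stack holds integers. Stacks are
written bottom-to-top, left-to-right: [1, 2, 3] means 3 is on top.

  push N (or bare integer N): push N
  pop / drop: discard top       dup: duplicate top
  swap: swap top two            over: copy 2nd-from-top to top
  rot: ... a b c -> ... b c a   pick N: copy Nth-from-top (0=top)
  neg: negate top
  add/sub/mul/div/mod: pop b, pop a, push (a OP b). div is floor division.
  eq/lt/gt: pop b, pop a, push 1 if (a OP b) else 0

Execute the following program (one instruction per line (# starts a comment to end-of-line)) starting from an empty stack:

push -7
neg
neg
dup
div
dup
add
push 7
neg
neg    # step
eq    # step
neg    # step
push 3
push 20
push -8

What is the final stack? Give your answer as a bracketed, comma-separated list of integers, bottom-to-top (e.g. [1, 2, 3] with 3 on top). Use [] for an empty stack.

Answer: [0, 3, 20, -8]

Derivation:
After 'push -7': [-7]
After 'neg': [7]
After 'neg': [-7]
After 'dup': [-7, -7]
After 'div': [1]
After 'dup': [1, 1]
After 'add': [2]
After 'push 7': [2, 7]
After 'neg': [2, -7]
After 'neg': [2, 7]
After 'eq': [0]
After 'neg': [0]
After 'push 3': [0, 3]
After 'push 20': [0, 3, 20]
After 'push -8': [0, 3, 20, -8]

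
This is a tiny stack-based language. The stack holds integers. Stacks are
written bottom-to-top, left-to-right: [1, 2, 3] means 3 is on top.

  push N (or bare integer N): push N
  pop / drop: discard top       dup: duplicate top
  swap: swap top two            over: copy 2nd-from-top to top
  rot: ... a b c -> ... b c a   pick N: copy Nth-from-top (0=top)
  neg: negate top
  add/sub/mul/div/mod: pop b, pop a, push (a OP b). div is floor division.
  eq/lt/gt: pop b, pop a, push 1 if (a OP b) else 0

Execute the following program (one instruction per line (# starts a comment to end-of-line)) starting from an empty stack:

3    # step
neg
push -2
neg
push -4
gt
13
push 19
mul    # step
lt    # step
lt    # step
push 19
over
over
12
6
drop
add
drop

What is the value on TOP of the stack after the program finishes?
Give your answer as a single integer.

Answer: 1

Derivation:
After 'push 3': [3]
After 'neg': [-3]
After 'push -2': [-3, -2]
After 'neg': [-3, 2]
After 'push -4': [-3, 2, -4]
After 'gt': [-3, 1]
After 'push 13': [-3, 1, 13]
After 'push 19': [-3, 1, 13, 19]
After 'mul': [-3, 1, 247]
After 'lt': [-3, 1]
After 'lt': [1]
After 'push 19': [1, 19]
After 'over': [1, 19, 1]
After 'over': [1, 19, 1, 19]
After 'push 12': [1, 19, 1, 19, 12]
After 'push 6': [1, 19, 1, 19, 12, 6]
After 'drop': [1, 19, 1, 19, 12]
After 'add': [1, 19, 1, 31]
After 'drop': [1, 19, 1]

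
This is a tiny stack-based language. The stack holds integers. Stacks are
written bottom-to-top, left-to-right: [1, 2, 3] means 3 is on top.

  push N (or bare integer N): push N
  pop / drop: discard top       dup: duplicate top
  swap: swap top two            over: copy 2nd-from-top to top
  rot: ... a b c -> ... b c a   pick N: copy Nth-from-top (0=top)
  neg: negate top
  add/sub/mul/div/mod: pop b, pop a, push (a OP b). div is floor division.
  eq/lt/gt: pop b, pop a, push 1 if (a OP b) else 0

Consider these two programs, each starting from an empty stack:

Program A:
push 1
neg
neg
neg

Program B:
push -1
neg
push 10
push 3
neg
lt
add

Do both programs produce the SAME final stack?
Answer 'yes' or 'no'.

Program A trace:
  After 'push 1': [1]
  After 'neg': [-1]
  After 'neg': [1]
  After 'neg': [-1]
Program A final stack: [-1]

Program B trace:
  After 'push -1': [-1]
  After 'neg': [1]
  After 'push 10': [1, 10]
  After 'push 3': [1, 10, 3]
  After 'neg': [1, 10, -3]
  After 'lt': [1, 0]
  After 'add': [1]
Program B final stack: [1]
Same: no

Answer: no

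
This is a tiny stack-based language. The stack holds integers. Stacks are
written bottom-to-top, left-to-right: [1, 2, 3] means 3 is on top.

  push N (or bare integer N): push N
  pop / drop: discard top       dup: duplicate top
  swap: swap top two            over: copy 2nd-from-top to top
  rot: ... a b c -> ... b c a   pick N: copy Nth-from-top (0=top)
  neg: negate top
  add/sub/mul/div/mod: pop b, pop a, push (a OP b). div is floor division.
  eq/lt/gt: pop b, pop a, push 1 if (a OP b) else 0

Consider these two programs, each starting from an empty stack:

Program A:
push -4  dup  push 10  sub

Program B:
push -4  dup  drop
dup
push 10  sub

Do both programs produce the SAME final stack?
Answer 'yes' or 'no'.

Program A trace:
  After 'push -4': [-4]
  After 'dup': [-4, -4]
  After 'push 10': [-4, -4, 10]
  After 'sub': [-4, -14]
Program A final stack: [-4, -14]

Program B trace:
  After 'push -4': [-4]
  After 'dup': [-4, -4]
  After 'drop': [-4]
  After 'dup': [-4, -4]
  After 'push 10': [-4, -4, 10]
  After 'sub': [-4, -14]
Program B final stack: [-4, -14]
Same: yes

Answer: yes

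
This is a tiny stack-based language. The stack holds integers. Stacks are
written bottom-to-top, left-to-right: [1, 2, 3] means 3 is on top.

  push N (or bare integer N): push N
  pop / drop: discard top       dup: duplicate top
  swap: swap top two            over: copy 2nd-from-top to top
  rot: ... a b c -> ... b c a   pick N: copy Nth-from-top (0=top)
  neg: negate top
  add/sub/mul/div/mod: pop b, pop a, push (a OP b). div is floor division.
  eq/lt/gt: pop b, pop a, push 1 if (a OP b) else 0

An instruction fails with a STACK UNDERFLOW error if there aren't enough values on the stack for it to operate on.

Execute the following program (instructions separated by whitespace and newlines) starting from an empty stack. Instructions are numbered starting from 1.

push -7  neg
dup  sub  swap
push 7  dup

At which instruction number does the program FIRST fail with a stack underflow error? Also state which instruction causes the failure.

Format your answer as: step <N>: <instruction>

Step 1 ('push -7'): stack = [-7], depth = 1
Step 2 ('neg'): stack = [7], depth = 1
Step 3 ('dup'): stack = [7, 7], depth = 2
Step 4 ('sub'): stack = [0], depth = 1
Step 5 ('swap'): needs 2 value(s) but depth is 1 — STACK UNDERFLOW

Answer: step 5: swap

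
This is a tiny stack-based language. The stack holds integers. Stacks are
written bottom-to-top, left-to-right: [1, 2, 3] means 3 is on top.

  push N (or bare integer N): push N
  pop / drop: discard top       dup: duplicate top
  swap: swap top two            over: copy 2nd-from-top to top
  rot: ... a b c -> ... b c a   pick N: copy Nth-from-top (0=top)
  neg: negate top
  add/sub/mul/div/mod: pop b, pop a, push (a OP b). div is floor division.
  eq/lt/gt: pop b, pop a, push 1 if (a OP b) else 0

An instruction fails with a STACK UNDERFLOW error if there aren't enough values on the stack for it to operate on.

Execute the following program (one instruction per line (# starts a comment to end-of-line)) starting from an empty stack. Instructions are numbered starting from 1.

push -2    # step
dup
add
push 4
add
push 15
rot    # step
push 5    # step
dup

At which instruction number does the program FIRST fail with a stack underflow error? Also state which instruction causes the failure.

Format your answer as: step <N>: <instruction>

Step 1 ('push -2'): stack = [-2], depth = 1
Step 2 ('dup'): stack = [-2, -2], depth = 2
Step 3 ('add'): stack = [-4], depth = 1
Step 4 ('push 4'): stack = [-4, 4], depth = 2
Step 5 ('add'): stack = [0], depth = 1
Step 6 ('push 15'): stack = [0, 15], depth = 2
Step 7 ('rot'): needs 3 value(s) but depth is 2 — STACK UNDERFLOW

Answer: step 7: rot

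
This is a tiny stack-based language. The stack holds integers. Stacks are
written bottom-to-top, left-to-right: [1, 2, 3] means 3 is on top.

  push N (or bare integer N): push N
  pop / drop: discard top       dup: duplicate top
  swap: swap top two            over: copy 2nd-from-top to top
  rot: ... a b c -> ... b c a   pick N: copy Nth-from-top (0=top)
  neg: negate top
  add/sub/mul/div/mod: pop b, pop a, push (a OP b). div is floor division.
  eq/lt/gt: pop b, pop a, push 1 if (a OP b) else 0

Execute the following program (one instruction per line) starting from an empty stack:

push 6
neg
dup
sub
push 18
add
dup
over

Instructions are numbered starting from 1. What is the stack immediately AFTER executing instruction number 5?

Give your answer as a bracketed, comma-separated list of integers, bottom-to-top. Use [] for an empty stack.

Answer: [0, 18]

Derivation:
Step 1 ('push 6'): [6]
Step 2 ('neg'): [-6]
Step 3 ('dup'): [-6, -6]
Step 4 ('sub'): [0]
Step 5 ('push 18'): [0, 18]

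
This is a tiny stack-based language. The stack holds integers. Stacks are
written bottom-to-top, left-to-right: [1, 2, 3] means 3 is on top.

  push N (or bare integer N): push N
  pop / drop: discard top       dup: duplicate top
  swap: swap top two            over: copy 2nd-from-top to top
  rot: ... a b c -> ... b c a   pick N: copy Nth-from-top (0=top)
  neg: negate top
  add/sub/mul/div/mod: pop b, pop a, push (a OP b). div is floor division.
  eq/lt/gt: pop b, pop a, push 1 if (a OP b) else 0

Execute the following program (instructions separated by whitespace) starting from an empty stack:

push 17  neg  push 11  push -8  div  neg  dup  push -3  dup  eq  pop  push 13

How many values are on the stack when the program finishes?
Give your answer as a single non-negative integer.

Answer: 4

Derivation:
After 'push 17': stack = [17] (depth 1)
After 'neg': stack = [-17] (depth 1)
After 'push 11': stack = [-17, 11] (depth 2)
After 'push -8': stack = [-17, 11, -8] (depth 3)
After 'div': stack = [-17, -2] (depth 2)
After 'neg': stack = [-17, 2] (depth 2)
After 'dup': stack = [-17, 2, 2] (depth 3)
After 'push -3': stack = [-17, 2, 2, -3] (depth 4)
After 'dup': stack = [-17, 2, 2, -3, -3] (depth 5)
After 'eq': stack = [-17, 2, 2, 1] (depth 4)
After 'pop': stack = [-17, 2, 2] (depth 3)
After 'push 13': stack = [-17, 2, 2, 13] (depth 4)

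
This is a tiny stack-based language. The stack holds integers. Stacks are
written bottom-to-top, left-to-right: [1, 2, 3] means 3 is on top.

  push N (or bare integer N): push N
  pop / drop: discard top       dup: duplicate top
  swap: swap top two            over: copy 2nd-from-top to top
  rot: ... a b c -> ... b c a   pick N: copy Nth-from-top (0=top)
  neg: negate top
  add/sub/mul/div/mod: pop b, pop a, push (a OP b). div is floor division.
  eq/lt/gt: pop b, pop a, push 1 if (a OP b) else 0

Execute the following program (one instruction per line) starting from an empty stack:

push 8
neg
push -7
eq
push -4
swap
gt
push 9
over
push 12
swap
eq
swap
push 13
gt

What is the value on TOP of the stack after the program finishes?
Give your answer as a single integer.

Answer: 0

Derivation:
After 'push 8': [8]
After 'neg': [-8]
After 'push -7': [-8, -7]
After 'eq': [0]
After 'push -4': [0, -4]
After 'swap': [-4, 0]
After 'gt': [0]
After 'push 9': [0, 9]
After 'over': [0, 9, 0]
After 'push 12': [0, 9, 0, 12]
After 'swap': [0, 9, 12, 0]
After 'eq': [0, 9, 0]
After 'swap': [0, 0, 9]
After 'push 13': [0, 0, 9, 13]
After 'gt': [0, 0, 0]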